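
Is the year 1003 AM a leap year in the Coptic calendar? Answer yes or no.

yes

1003 mod 4 = 3; in the Coptic calendar a year is leap when year mod 4 = 3, so it is a leap year.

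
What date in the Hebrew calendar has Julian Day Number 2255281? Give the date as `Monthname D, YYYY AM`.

JDN 2255281 is 25 August 1462 in the proleptic Gregorian calendar.
In the Hebrew calendar that day is Elul 20, 5222 AM.

Elul 20, 5222 AM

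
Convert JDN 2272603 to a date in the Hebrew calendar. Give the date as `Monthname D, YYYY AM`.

Shevat 7, 5270 AM

The proleptic Gregorian equivalent of JDN 2272603 is 28 January 1510.
In the Hebrew calendar that day is Shevat 7, 5270 AM.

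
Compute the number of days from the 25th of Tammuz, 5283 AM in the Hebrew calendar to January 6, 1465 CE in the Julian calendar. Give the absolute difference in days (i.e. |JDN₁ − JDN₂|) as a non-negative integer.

First date → JDN 2277522; second date → JDN 2256155.
The interval is |2277522 − 2256155| = 21367 days.

21367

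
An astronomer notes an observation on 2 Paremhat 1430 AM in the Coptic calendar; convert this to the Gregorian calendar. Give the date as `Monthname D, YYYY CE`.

Both dates share Julian Day Number 2347153; in the Gregorian calendar that is 9 March 1714 CE.

March 9, 1714 CE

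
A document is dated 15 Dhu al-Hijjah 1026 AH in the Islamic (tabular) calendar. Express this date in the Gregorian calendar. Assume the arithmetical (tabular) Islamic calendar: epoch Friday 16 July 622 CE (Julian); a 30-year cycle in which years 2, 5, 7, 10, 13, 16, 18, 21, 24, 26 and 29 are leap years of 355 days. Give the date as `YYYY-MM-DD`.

Both dates share Julian Day Number 2312005; in the Gregorian calendar that is 14 December 1617 CE.

1617-12-14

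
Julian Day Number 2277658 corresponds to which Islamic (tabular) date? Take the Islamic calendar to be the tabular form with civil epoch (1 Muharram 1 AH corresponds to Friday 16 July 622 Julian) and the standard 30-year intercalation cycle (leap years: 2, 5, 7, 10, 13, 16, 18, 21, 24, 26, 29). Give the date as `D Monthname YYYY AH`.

The proleptic Gregorian equivalent of JDN 2277658 is 1 December 1523.
In the tabular Islamic calendar that day is 12 Muharram 930 AH.

12 Muharram 930 AH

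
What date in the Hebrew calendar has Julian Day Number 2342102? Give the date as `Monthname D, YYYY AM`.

Iyar 21, 5460 AM

JDN 2342102 is 10 May 1700 in the Gregorian calendar.
In the Hebrew calendar that day is Iyar 21, 5460 AM.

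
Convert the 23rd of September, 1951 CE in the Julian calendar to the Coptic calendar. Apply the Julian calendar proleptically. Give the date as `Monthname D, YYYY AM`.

Julian Day Number of the source date = 2433926.
Converting JDN 2433926 to the Coptic calendar gives 25 Thout 1668 AM.

Thout 25, 1668 AM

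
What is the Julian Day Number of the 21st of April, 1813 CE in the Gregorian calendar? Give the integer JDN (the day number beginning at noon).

JDN 2299161 is 15 October 1582 CE (Gregorian); the target day is +84194 days from there, so JDN = 2383355.

2383355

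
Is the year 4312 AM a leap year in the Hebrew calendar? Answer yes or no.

no

Hebrew year 4312 is year 18 of its 19-year Metonic cycle; leap years are at positions 3, 6, 8, 11, 14, 17, 19, so it is a common year (12 months).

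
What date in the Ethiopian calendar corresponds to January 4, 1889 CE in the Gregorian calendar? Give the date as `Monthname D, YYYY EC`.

Julian Day Number of the source date = 2411007.
Converting JDN 2411007 to the Ethiopian calendar gives 27 Tahsas 1881 EC.

Tahsas 27, 1881 EC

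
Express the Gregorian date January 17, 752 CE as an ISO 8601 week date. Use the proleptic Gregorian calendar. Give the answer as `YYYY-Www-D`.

The weekday is Thursday (ISO weekday 4).
That Thursday belongs to ISO week 3 of ISO year 752.

0752-W03-4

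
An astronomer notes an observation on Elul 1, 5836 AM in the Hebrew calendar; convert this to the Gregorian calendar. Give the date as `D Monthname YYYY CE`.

Julian Day Number of the source date = 2479546.
Converting JDN 2479546 to the Gregorian calendar gives 30 August 2076 CE.

30 August 2076 CE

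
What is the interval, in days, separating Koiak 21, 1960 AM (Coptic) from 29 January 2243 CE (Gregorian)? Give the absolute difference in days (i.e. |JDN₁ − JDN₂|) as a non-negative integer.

338

JDN of the first date = 2540665.
JDN of the second date = 2540327.
|2540327 − 2540665| = 338.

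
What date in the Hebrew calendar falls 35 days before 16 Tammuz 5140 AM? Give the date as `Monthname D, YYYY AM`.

Counting 35 days back from JDN 2225274 reaches JDN 2225239, which is Sivan 11, 5140 AM.

Sivan 11, 5140 AM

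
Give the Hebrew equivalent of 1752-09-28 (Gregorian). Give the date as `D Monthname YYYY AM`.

20 Tishrei 5513 AM

Julian Day Number of the source date = 2361236.
Converting JDN 2361236 to the Hebrew calendar gives 20 Tishrei 5513 AM.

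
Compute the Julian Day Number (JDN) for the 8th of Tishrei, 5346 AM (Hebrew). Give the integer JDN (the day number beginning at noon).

2300243

In the Gregorian calendar the same day is 1 October 1585.
JDN 2400001 is 17 November 1858 CE (Gregorian), MJD 0; the target day is −99758 days from there, so JDN = 2300243.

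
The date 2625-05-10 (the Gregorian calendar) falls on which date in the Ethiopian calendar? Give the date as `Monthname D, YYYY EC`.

Both dates share Julian Day Number 2679951; in the Ethiopian calendar that is 27 Miyazya 2617 EC.

Miyazya 27, 2617 EC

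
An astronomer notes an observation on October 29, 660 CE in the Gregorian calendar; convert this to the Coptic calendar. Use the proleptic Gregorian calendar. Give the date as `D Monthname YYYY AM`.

29 Paopi 377 AM

Both dates share Julian Day Number 1962422; in the Coptic calendar that is 29 Paopi 377 AM.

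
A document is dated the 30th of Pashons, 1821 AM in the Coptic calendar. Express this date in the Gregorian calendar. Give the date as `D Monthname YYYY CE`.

Julian Day Number of the source date = 2490054.
Converting JDN 2490054 to the Gregorian calendar gives 8 June 2105 CE.

8 June 2105 CE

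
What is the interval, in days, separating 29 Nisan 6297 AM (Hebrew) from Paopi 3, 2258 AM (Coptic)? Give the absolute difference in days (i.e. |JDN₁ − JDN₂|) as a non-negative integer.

First date → JDN 2647811; second date → JDN 2649431.
The interval is |2647811 − 2649431| = 1620 days.

1620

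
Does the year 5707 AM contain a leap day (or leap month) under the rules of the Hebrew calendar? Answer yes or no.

no

Hebrew year 5707 is year 7 of its 19-year Metonic cycle; leap years are at positions 3, 6, 8, 11, 14, 17, 19, so it is a common year (12 months).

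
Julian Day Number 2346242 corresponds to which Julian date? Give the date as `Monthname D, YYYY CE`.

JDN 2346242 is 10 September 1711 in the Gregorian calendar.
In the Julian calendar that day is August 30, 1711 CE.

August 30, 1711 CE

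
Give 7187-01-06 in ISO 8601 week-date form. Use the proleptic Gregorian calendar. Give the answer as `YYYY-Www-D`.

The weekday is Tuesday (ISO weekday 2).
That Tuesday belongs to ISO week 2 of ISO year 7187.

7187-W02-2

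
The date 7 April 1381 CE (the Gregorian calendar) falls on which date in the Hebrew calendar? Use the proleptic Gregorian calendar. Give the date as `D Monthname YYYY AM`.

Both dates share Julian Day Number 2225557; in the Hebrew calendar that is 5 Nisan 5141 AM.

5 Nisan 5141 AM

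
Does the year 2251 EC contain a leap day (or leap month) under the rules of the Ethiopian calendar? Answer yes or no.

yes

2251 mod 4 = 3; in the Ethiopian calendar a year is leap when year mod 4 = 3, so it is a leap year.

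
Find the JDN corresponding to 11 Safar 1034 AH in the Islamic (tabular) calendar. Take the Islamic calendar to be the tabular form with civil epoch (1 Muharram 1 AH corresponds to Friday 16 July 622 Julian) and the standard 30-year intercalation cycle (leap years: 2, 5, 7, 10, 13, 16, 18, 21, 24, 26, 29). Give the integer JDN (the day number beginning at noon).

In the Gregorian calendar the same day is 23 November 1624.
JDN 2299161 is 15 October 1582 CE (Gregorian); the target day is +15380 days from there, so JDN = 2314541.

2314541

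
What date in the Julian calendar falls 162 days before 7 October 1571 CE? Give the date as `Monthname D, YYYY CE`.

April 28, 1571 CE

Counting 162 days back from JDN 2295145 reaches JDN 2294983, which is April 28, 1571 CE.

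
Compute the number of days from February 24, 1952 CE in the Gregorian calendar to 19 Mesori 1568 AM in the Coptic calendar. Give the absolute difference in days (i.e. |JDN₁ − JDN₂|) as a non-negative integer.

36342

First date → JDN 2434067; second date → JDN 2397725.
The interval is |2434067 − 2397725| = 36342 days.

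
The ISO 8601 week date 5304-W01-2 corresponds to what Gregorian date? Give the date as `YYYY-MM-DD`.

ISO week 1 of 5304 is the week containing the first Thursday of 5304.
Week 1, day 2 (Tuesday) lands on 5304-01-01.

5304-01-01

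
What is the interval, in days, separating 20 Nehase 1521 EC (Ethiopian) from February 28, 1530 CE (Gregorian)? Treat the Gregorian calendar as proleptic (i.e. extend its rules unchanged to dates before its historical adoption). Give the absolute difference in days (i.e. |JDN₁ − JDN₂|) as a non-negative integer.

First date → JDN 2279750; second date → JDN 2279939.
The interval is |2279750 − 2279939| = 189 days.

189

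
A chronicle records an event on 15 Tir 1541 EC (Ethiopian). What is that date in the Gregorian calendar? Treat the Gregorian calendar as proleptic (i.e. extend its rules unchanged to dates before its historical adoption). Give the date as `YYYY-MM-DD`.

Both dates share Julian Day Number 2286840; in the Gregorian calendar that is 20 January 1549 CE.

1549-01-20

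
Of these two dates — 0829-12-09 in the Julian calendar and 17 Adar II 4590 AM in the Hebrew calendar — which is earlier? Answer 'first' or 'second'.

first

The two dates have Julian Day Numbers 2024193 and 2024290 respectively.
Since 2024193 < 2024290, the first date comes first.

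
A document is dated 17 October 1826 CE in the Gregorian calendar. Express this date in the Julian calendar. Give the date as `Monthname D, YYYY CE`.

October 5, 1826 CE

The Julian–Gregorian offset here is 12 days (Julian trailing).
17 October 1826 Gregorian − 12 days → 5 October 1826 Julian.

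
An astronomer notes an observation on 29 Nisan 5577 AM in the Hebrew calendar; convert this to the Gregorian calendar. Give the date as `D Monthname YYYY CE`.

Both dates share Julian Day Number 2384810; in the Gregorian calendar that is 15 April 1817 CE.

15 April 1817 CE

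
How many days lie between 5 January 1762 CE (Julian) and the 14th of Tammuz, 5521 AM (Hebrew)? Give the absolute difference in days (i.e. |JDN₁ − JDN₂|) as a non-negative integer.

184

JDN of the first date = 2364633.
JDN of the second date = 2364449.
|2364449 − 2364633| = 184.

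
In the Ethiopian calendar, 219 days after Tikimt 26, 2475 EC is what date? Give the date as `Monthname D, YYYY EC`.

The starting date is JDN 2627904; 2627904 + 219 = 2628123.
JDN 2628123 corresponds to Sene 5, 2475 EC.

Sene 5, 2475 EC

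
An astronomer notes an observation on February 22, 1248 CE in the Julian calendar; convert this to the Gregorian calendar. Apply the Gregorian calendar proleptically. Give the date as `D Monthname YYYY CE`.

The Julian–Gregorian offset here is 7 days (Julian trailing).
22 February 1248 Julian + 7 days → 29 February 1248 Gregorian.

29 February 1248 CE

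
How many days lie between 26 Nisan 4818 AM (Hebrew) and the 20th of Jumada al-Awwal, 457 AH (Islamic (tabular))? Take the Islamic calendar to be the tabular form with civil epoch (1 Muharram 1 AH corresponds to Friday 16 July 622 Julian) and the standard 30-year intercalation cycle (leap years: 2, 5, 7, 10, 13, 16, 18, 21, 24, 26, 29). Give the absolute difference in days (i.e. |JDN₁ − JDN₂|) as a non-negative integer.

2564

JDN of the first date = 2107604.
JDN of the second date = 2110168.
|2110168 − 2107604| = 2564.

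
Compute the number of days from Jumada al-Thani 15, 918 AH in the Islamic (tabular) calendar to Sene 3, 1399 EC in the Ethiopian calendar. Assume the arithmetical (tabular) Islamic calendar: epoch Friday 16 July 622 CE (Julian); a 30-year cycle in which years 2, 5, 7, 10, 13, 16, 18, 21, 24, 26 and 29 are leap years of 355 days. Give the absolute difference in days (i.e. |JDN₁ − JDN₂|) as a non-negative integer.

First date → JDN 2273556; second date → JDN 2235112.
The interval is |2273556 − 2235112| = 38444 days.

38444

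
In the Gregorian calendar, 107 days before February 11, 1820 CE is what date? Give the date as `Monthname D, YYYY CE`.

Counting 107 days back from JDN 2385842 reaches JDN 2385735, which is October 27, 1819 CE.

October 27, 1819 CE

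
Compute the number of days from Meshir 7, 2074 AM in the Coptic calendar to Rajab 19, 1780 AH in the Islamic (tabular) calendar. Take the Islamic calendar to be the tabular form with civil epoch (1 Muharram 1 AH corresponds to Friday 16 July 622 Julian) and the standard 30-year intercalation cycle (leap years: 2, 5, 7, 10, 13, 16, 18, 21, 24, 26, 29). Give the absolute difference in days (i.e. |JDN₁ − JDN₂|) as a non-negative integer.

3296

JDN of the first date = 2582349.
JDN of the second date = 2579053.
|2579053 − 2582349| = 3296.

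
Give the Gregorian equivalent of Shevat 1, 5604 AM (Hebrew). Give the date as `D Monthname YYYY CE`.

Both dates share Julian Day Number 2394588; in the Gregorian calendar that is 22 January 1844 CE.

22 January 1844 CE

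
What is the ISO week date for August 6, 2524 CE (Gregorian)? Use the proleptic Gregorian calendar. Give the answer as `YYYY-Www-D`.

2524-W31-7

The weekday is Sunday (ISO weekday 7).
That Sunday belongs to ISO week 31 of ISO year 2524.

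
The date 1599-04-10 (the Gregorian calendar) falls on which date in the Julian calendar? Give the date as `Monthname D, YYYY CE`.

For dates in this range the Gregorian date is 10 days ahead of the Julian.
10 April 1599 Gregorian − 10 days → 31 March 1599 Julian.

March 31, 1599 CE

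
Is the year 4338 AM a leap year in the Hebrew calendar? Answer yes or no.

yes

Hebrew year 4338 is year 6 of its 19-year Metonic cycle; leap years are at positions 3, 6, 8, 11, 14, 17, 19, so it is a leap year (13 months).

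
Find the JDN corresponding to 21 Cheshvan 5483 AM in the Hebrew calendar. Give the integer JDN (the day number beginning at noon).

In the Gregorian calendar the same day is 1 November 1722.
JDN 2400001 is 17 November 1858 CE (Gregorian), MJD 0; the target day is −49689 days from there, so JDN = 2350312.

2350312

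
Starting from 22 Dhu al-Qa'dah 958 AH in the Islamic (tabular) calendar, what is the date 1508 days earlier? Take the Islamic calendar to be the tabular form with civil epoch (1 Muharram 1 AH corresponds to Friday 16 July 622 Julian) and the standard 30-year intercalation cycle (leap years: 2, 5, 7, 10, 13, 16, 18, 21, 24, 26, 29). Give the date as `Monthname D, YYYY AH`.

The starting date is JDN 2287885; 2287885 − 1508 = 2286377.
JDN 2286377 corresponds to Sha'ban 20, 954 AH.

Sha'ban 20, 954 AH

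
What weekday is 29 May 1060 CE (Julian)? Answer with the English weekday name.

In the proleptic Gregorian calendar this is 4 June 1060 (JDN 2108372).
Since JDN mod 7 = 0 (0 = Monday), the day is Monday.

Monday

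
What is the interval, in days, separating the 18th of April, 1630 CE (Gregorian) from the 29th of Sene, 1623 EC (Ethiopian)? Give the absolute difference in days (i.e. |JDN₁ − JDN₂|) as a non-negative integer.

441

First date → JDN 2316513; second date → JDN 2316954.
The interval is |2316513 − 2316954| = 441 days.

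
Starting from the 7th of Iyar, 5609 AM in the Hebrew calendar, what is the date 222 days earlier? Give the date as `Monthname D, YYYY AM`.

Counting 222 days back from JDN 2396512 reaches JDN 2396290, which is Elul 21, 5608 AM.

Elul 21, 5608 AM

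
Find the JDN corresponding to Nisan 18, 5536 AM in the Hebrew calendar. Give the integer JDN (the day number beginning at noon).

Equivalently 7 April 1776 (Gregorian).
JDN 2400001 is 17 November 1858 CE (Gregorian), MJD 0; the target day is −30173 days from there, so JDN = 2369828.

2369828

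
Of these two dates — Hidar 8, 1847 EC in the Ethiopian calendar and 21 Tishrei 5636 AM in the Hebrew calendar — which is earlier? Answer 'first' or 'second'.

First date → JDN 2398539; second date → JDN 2406182.
JDN 2398539 < JDN 2406182, so the first date is earlier.

first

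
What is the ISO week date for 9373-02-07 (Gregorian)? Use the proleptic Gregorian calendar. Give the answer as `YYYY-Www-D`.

9373-W05-7

The weekday is Sunday (ISO weekday 7).
That Sunday belongs to ISO week 5 of ISO year 9373.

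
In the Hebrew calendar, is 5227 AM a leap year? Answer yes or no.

Hebrew year 5227 is year 2 of its 19-year Metonic cycle; leap years are at positions 3, 6, 8, 11, 14, 17, 19, so it is a common year (12 months).

no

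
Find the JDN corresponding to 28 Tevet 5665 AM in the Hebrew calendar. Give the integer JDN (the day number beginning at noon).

2416851

Equivalently 5 January 1905 (Gregorian).
JDN 2400001 is 17 November 1858 CE (Gregorian), MJD 0; the target day is +16850 days from there, so JDN = 2416851.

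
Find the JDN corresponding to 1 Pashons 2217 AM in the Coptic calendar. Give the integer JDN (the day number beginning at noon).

In the Gregorian calendar the same day is 13 May 2501.
JDN 2400001 is 17 November 1858 CE (Gregorian), MJD 0; the target day is +234663 days from there, so JDN = 2634664.

2634664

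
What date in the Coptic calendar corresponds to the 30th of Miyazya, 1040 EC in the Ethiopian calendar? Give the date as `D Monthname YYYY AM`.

30 Parmouti 764 AM

The source date corresponds to 1 May 1048 in the proleptic Gregorian calendar (JDN 2103955).
That day falls on 30 Parmouti 764 AM in the Coptic calendar.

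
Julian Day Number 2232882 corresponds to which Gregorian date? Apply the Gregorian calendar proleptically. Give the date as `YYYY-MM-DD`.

JDN 2451545 is 1 Jan 2000; 2232882 is −218663 days from there.

1401-04-28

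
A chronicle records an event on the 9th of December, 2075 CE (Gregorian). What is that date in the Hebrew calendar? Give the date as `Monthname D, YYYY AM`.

Both dates share Julian Day Number 2479281; in the Hebrew calendar that is 2 Tevet 5836 AM.

Tevet 2, 5836 AM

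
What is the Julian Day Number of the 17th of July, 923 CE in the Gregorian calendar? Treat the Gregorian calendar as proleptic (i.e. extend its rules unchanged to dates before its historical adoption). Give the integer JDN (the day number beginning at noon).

JDN 2400001 is 17 November 1858 CE (Gregorian), MJD 0; the target day is −341625 days from there, so JDN = 2058376.

2058376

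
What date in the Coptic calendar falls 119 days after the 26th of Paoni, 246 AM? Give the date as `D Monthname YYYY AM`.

The starting date is JDN 1914811; 1914811 + 119 = 1914930.
JDN 1914930 corresponds to 20 Paopi 247 AM.

20 Paopi 247 AM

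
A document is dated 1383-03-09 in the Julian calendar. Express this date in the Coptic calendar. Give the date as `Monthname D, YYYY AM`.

The source date corresponds to 17 March 1383 in the proleptic Gregorian calendar (JDN 2226266).
That day falls on 13 Paremhat 1099 AM in the Coptic calendar.

Paremhat 13, 1099 AM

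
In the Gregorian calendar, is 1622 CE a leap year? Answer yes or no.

1622 is not divisible by 4, so it is a common year.

no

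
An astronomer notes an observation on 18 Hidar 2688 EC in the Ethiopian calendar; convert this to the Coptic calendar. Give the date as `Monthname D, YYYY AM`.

Julian Day Number of the source date = 2705725.
Converting JDN 2705725 to the Coptic calendar gives 18 Hathor 2412 AM.

Hathor 18, 2412 AM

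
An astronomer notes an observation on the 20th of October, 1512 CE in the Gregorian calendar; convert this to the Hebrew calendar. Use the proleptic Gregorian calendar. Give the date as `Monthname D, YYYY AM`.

Tishrei 30, 5273 AM

Julian Day Number of the source date = 2273599.
Converting JDN 2273599 to the Hebrew calendar gives 30 Tishrei 5273 AM.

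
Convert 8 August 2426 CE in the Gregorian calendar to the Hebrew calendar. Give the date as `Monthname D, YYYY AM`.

Av 4, 6186 AM

Julian Day Number of the source date = 2607358.
Converting JDN 2607358 to the Hebrew calendar gives 4 Av 6186 AM.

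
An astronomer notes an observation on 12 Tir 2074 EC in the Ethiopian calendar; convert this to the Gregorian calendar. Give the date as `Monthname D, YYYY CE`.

January 20, 2082 CE

Julian Day Number of the source date = 2481515.
Converting JDN 2481515 to the Gregorian calendar gives 20 January 2082 CE.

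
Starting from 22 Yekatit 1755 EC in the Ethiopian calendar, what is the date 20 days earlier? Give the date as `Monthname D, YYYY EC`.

Counting 20 days back from JDN 2365040 reaches JDN 2365020, which is Yekatit 2, 1755 EC.

Yekatit 2, 1755 EC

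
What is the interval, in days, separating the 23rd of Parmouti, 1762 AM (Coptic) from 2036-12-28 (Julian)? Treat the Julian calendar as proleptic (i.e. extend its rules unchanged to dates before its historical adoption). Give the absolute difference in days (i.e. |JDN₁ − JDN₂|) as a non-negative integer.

First date → JDN 2468467; second date → JDN 2465069.
The interval is |2468467 − 2465069| = 3398 days.

3398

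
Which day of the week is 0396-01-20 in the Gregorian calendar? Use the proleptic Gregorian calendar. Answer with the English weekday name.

Since JDN mod 7 = 5 (0 = Monday), the day is Saturday.

Saturday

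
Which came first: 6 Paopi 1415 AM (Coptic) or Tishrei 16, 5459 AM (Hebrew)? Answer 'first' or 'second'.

Converting both to JDN: 2341528 vs 2341506; the smaller is the second.

second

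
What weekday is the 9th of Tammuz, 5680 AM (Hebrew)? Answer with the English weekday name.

Friday

In the Gregorian calendar this is 25 June 1920 (JDN 2422501).
2422501 ≡ 4 (mod 7); counting from Monday = 0 gives Friday.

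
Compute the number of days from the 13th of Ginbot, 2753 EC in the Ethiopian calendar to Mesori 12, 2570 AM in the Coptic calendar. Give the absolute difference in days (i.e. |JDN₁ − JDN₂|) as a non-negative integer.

34057

First date → JDN 2729641; second date → JDN 2763698.
The interval is |2729641 − 2763698| = 34057 days.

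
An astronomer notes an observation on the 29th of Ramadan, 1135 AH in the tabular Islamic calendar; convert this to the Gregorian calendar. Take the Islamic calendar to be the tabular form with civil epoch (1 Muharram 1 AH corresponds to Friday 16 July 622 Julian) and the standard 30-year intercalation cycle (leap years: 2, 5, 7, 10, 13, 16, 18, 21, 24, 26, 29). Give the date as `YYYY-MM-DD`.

Both dates share Julian Day Number 2350556; in the Gregorian calendar that is 3 July 1723 CE.

1723-07-03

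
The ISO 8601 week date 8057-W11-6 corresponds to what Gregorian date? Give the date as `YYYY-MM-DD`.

8057-03-17

ISO week 1 of 8057 is the week containing the first Thursday of 8057.
Week 11, day 6 (Saturday) lands on 8057-03-17.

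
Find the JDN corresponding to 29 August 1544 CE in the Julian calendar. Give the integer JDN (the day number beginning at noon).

In the proleptic Gregorian calendar the same day is 8 September 1544.
JDN 2400001 is 17 November 1858 CE (Gregorian), MJD 0; the target day is −114756 days from there, so JDN = 2285245.

2285245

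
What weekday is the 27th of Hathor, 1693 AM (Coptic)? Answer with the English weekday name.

This is JDN 2443119 (6 December 1976 Gregorian).
JDN 2443119 mod 7 = 0, and JDN 0 was a Monday, so this is a Monday.

Monday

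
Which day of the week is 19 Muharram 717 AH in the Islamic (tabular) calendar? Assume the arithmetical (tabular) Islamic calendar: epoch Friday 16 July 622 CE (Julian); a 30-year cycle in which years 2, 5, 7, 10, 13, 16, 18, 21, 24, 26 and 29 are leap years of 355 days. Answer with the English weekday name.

Sunday

Equivalently 11 April 1317 Gregorian, JDN 2202185.
JDN 2202185 mod 7 = 6, and JDN 0 was a Monday, so this is a Sunday.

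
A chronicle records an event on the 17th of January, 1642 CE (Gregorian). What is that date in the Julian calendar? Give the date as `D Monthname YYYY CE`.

For dates in this range the Gregorian date is 10 days ahead of the Julian.
17 January 1642 Gregorian − 10 days → 7 January 1642 Julian.

7 January 1642 CE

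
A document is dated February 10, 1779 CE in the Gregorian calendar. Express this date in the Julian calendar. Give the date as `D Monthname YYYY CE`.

30 January 1779 CE

At this point the Julian calendar is 11 days behind the Gregorian.
10 February 1779 Gregorian − 11 days → 30 January 1779 Julian.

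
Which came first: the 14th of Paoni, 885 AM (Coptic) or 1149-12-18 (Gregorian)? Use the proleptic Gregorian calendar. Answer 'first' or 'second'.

First date → JDN 2148194; second date → JDN 2141075.
JDN 2141075 < JDN 2148194, so the second date is earlier.

second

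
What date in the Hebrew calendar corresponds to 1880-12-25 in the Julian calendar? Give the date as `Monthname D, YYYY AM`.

Julian Day Number of the source date = 2408087.
Converting JDN 2408087 to the Hebrew calendar gives 6 Shevat 5641 AM.

Shevat 6, 5641 AM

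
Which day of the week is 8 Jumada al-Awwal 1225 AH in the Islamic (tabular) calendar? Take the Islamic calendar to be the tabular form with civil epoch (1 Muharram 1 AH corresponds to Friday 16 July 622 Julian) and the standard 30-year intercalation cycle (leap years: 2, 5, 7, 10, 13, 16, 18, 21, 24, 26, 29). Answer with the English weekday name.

In the Gregorian calendar this is 11 June 1810 (JDN 2382310).
JDN 2382310 mod 7 = 0, and JDN 0 was a Monday, so this is a Monday.

Monday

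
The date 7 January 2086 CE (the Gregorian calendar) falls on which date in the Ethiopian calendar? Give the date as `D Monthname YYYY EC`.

Both dates share Julian Day Number 2482963; in the Ethiopian calendar that is 29 Tahsas 2078 EC.

29 Tahsas 2078 EC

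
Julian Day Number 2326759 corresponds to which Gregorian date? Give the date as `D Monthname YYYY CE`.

JDN 2451545 is 1 Jan 2000; 2326759 is −124786 days from there.

7 May 1658 CE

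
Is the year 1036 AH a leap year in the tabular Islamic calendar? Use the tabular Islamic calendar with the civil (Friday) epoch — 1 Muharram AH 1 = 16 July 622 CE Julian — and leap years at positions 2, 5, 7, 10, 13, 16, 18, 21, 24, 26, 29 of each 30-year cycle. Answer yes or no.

Year 1036 AH is year 16 of its 30-year cycle; leap positions are 2, 5, 7, 10, 13, 16, 18, 21, 24, 26, 29, so it is a leap year (355 days).

yes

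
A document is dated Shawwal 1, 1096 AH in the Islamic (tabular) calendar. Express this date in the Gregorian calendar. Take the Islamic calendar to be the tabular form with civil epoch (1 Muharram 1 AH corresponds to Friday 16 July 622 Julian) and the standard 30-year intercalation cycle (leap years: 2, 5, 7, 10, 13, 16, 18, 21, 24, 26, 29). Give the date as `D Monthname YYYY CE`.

31 August 1685 CE

Both dates share Julian Day Number 2336737; in the Gregorian calendar that is 31 August 1685 CE.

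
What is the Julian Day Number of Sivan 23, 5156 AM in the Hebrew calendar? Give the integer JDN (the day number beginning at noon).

2231098

In the proleptic Gregorian calendar the same day is 8 June 1396.
JDN 2400001 is 17 November 1858 CE (Gregorian), MJD 0; the target day is −168903 days from there, so JDN = 2231098.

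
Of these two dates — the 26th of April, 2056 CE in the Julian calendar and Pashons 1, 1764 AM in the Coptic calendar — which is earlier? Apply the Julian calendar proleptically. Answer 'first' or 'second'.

The two dates have Julian Day Numbers 2472128 and 2469206 respectively.
Since 2469206 < 2472128, the second date comes first.

second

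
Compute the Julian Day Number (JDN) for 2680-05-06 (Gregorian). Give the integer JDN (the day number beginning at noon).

JDN 2451545 is 1 January 2000 CE (Gregorian); the target day is +248491 days from there, so JDN = 2700036.

2700036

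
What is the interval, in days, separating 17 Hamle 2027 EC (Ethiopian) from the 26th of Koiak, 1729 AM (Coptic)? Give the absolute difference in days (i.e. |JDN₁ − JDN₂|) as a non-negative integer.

JDN of the first date = 2464533.
JDN of the second date = 2456297.
|2456297 − 2464533| = 8236.

8236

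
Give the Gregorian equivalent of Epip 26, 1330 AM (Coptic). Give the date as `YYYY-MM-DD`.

1614-07-30

Julian Day Number of the source date = 2310772.
Converting JDN 2310772 to the Gregorian calendar gives 30 July 1614 CE.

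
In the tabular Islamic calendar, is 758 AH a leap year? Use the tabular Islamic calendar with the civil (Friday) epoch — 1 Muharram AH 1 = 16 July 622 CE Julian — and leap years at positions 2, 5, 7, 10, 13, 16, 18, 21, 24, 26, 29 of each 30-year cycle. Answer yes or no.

no

Year 758 AH is year 8 of its 30-year cycle; leap positions are 2, 5, 7, 10, 13, 16, 18, 21, 24, 26, 29, so it is a common year (354 days).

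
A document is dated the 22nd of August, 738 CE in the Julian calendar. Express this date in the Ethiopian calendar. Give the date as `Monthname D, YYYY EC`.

Nehase 29, 730 EC

The source date corresponds to 26 August 738 in the proleptic Gregorian calendar (JDN 1990846).
That day falls on 29 Nehase 730 EC in the Ethiopian calendar.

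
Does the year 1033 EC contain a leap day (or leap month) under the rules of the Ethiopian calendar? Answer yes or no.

1033 mod 4 = 1; in the Ethiopian calendar a year is leap when year mod 4 = 3, so it is a common year.

no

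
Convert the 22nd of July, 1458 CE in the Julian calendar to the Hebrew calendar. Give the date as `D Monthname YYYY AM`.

The source date corresponds to 31 July 1458 in the proleptic Gregorian calendar (JDN 2253795).
That day falls on 11 Av 5218 AM in the Hebrew calendar.

11 Av 5218 AM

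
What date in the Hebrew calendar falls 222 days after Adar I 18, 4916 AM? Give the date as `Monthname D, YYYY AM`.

Tishrei 4, 4917 AM

JDN of Adar I 18, 4916 AM = 2143328.
2143328 + 222 = 2143550.
JDN 2143550 in the Hebrew calendar is Tishrei 4, 4917 AM.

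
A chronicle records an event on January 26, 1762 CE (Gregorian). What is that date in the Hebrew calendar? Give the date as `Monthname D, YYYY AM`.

Shevat 2, 5522 AM

Julian Day Number of the source date = 2364643.
Converting JDN 2364643 to the Hebrew calendar gives 2 Shevat 5522 AM.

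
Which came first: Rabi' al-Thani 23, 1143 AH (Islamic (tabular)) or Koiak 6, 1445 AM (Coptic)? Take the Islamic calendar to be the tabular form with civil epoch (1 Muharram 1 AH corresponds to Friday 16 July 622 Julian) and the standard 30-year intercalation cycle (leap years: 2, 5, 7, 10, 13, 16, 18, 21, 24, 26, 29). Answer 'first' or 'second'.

second

First date → JDN 2353238; second date → JDN 2352546.
JDN 2352546 < JDN 2353238, so the second date is earlier.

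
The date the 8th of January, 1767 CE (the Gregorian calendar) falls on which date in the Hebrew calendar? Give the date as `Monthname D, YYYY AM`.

Julian Day Number of the source date = 2366451.
Converting JDN 2366451 to the Hebrew calendar gives 8 Shevat 5527 AM.

Shevat 8, 5527 AM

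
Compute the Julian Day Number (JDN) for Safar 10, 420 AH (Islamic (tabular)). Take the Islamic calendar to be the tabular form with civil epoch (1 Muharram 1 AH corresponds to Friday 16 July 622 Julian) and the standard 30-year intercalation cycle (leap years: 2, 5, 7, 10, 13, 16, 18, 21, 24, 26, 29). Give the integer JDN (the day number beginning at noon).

In the proleptic Gregorian calendar the same day is 6 March 1029.
JDN 2299161 is 15 October 1582 CE (Gregorian); the target day is −202202 days from there, so JDN = 2096959.

2096959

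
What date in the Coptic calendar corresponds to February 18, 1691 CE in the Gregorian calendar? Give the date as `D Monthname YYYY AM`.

14 Meshir 1407 AM

Julian Day Number of the source date = 2338734.
Converting JDN 2338734 to the Coptic calendar gives 14 Meshir 1407 AM.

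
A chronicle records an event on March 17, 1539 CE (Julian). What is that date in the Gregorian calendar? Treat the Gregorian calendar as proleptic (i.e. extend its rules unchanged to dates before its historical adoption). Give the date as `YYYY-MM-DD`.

For dates in this range the Gregorian date is 10 days ahead of the Julian.
17 March 1539 Julian + 10 days → 27 March 1539 Gregorian.

1539-03-27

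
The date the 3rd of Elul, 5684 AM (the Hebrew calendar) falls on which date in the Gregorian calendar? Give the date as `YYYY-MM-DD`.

1924-09-02

Both dates share Julian Day Number 2424031; in the Gregorian calendar that is 2 September 1924 CE.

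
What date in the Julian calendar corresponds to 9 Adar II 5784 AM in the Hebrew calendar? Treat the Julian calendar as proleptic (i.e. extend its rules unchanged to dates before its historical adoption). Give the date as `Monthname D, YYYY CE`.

March 6, 2024 CE

Both dates share Julian Day Number 2460389; in the Julian calendar that is 6 March 2024 CE.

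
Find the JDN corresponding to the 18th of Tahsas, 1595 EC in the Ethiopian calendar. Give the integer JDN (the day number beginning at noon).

In the Gregorian calendar the same day is 24 December 1602.
JDN 2451545 is 1 January 2000 CE (Gregorian); the target day is −145009 days from there, so JDN = 2306536.

2306536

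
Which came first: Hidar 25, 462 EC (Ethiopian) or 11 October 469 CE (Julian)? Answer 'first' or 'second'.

Converting both to JDN: 1892685 vs 1892644; the smaller is the second.

second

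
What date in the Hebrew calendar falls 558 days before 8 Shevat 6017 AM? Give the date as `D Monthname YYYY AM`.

11 Tammuz 6015 AM

JDN of 8 Shevat 6017 AM = 2545436.
2545436 − 558 = 2544878.
JDN 2544878 in the Hebrew calendar is 11 Tammuz 6015 AM.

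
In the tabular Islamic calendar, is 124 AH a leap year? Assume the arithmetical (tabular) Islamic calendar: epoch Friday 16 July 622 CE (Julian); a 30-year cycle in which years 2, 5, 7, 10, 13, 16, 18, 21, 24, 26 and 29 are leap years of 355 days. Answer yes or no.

no

Year 124 AH is year 4 of its 30-year cycle; leap positions are 2, 5, 7, 10, 13, 16, 18, 21, 24, 26, 29, so it is a common year (354 days).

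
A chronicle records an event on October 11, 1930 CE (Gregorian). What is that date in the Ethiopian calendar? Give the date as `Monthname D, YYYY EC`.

Both dates share Julian Day Number 2426261; in the Ethiopian calendar that is 1 Tikimt 1923 EC.

Tikimt 1, 1923 EC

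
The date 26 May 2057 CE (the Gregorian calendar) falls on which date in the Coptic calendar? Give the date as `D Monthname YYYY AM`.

18 Pashons 1773 AM

Both dates share Julian Day Number 2472510; in the Coptic calendar that is 18 Pashons 1773 AM.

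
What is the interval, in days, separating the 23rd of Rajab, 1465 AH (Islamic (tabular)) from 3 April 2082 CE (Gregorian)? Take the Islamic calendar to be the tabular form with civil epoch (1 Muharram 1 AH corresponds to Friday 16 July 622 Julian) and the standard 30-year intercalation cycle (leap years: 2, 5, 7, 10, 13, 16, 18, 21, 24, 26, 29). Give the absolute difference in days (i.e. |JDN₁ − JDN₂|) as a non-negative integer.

14156

First date → JDN 2467432; second date → JDN 2481588.
The interval is |2467432 − 2481588| = 14156 days.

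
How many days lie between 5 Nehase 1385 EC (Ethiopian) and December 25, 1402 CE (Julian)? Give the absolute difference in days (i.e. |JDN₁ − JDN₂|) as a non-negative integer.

3436

JDN of the first date = 2230061.
JDN of the second date = 2233497.
|2233497 − 2230061| = 3436.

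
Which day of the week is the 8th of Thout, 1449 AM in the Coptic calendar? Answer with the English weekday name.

Tuesday

This is JDN 2353919 (16 September 1732 Gregorian).
Since JDN mod 7 = 1 (0 = Monday), the day is Tuesday.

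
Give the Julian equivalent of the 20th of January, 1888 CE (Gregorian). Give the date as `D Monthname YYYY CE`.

8 January 1888 CE

For dates in this range the Gregorian date is 12 days ahead of the Julian.
20 January 1888 Gregorian − 12 days → 8 January 1888 Julian.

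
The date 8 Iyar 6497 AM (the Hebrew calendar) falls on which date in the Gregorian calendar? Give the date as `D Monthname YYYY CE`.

Both dates share Julian Day Number 2720849; in the Gregorian calendar that is 1 May 2737 CE.

1 May 2737 CE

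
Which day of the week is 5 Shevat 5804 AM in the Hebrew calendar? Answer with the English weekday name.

Equivalently 3 February 2044 Gregorian, JDN 2467649.
2467649 ≡ 2 (mod 7); counting from Monday = 0 gives Wednesday.

Wednesday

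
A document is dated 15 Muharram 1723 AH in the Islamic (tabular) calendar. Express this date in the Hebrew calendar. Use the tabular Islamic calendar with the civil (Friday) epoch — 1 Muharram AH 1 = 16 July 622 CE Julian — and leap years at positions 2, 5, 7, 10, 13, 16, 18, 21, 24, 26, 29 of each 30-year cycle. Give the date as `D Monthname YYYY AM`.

Both dates share Julian Day Number 2558673; in the Hebrew calendar that is 15 Nisan 6053 AM.

15 Nisan 6053 AM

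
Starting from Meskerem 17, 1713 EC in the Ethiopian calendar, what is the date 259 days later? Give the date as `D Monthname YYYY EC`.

JDN of Meskerem 17, 1713 EC = 2349545.
2349545 + 259 = 2349804.
JDN 2349804 in the Ethiopian calendar is 6 Sene 1713 EC.

6 Sene 1713 EC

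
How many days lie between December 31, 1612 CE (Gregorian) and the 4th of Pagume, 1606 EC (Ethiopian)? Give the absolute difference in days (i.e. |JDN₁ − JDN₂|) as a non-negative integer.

614

First date → JDN 2310196; second date → JDN 2310810.
The interval is |2310196 − 2310810| = 614 days.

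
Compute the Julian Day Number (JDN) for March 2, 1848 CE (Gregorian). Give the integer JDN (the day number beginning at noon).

2396089

JDN 2299161 is 15 October 1582 CE (Gregorian); the target day is +96928 days from there, so JDN = 2396089.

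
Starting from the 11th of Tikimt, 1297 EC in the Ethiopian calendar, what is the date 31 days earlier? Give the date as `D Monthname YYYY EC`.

10 Meskerem 1297 EC

Counting 31 days back from JDN 2197625 reaches JDN 2197594, which is 10 Meskerem 1297 EC.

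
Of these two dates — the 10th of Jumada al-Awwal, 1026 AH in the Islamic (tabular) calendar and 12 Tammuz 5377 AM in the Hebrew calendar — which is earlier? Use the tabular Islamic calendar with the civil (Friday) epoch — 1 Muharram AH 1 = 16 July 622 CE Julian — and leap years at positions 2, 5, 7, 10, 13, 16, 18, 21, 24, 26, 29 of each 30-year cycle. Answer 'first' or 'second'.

first

First date → JDN 2311793; second date → JDN 2311853.
JDN 2311793 < JDN 2311853, so the first date is earlier.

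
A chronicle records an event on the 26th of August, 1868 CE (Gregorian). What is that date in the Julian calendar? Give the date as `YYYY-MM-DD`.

At this point the Julian calendar is 12 days behind the Gregorian.
26 August 1868 Gregorian − 12 days → 14 August 1868 Julian.

1868-08-14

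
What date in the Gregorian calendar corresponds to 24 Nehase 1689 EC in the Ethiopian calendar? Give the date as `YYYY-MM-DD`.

1697-08-27

Julian Day Number of the source date = 2341116.
Converting JDN 2341116 to the Gregorian calendar gives 27 August 1697 CE.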